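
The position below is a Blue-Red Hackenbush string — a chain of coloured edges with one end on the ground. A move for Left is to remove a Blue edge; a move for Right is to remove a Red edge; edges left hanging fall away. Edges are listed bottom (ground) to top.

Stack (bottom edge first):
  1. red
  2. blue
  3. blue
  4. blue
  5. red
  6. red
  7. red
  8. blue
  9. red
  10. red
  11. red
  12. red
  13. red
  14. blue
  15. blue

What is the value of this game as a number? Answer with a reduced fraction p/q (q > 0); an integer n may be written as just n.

Build val(s[:k]) for k = 1..15, string s = red blue blue blue red red red blue red red red red red blue blue.
val(r) = { (no moves) | 0 } ⇒ -1
val(rb) = { -1 | 0 } ⇒ -1/2
val(rbb) = { -1,-1/2 | 0 } ⇒ -1/4
val(rbbb) = { -1,-1/2,-1/4 | 0 } ⇒ -1/8
val(rbbbr) = { -1,-1/2,-1/4 | -1/8,0 } ⇒ -3/16
val(rbbbrr) = { -1,-1/2,-1/4 | -3/16,-1/8,0 } ⇒ -7/32
val(rbbbrrr) = { -1,-1/2,-1/4 | -7/32,-3/16,-1/8,0 } ⇒ -15/64
val(rbbbrrrb) = { -1,-1/2,-1/4,-15/64 | -7/32,-3/16,-1/8,0 } ⇒ -29/128
val(rbbbrrrbr) = { -1,-1/2,-1/4,-15/64 | -29/128,-7/32,-3/16,-1/8,0 } ⇒ -59/256
val(rbbbrrrbrr) = { -1,-1/2,-1/4,-15/64 | -59/256,-29/128,-7/32,-3/16,-1/8,0 } ⇒ -119/512
val(rbbbrrrbrrr) = { -1,-1/2,-1/4,-15/64 | -119/512,-59/256,-29/128,-7/32,-3/16,-1/8,0 } ⇒ -239/1024
val(rbbbrrrbrrrr) = { -1,-1/2,-1/4,-15/64 | -239/1024,-119/512,-59/256,-29/128,-7/32,-3/16,-1/8,0 } ⇒ -479/2048
val(rbbbrrrbrrrrr) = { -1,-1/2,-1/4,-15/64 | -479/2048,-239/1024,-119/512,-59/256,-29/128,-7/32,-3/16,-1/8,0 } ⇒ -959/4096
val(rbbbrrrbrrrrrb) = { -1,-1/2,-1/4,-15/64,-959/4096 | -479/2048,-239/1024,-119/512,-59/256,-29/128,-7/32,-3/16,-1/8,0 } ⇒ -1917/8192
val(rbbbrrrbrrrrrbb) = { -1,-1/2,-1/4,-15/64,-959/4096,-1917/8192 | -479/2048,-239/1024,-119/512,-59/256,-29/128,-7/32,-3/16,-1/8,0 } ⇒ -3833/16384

-3833/16384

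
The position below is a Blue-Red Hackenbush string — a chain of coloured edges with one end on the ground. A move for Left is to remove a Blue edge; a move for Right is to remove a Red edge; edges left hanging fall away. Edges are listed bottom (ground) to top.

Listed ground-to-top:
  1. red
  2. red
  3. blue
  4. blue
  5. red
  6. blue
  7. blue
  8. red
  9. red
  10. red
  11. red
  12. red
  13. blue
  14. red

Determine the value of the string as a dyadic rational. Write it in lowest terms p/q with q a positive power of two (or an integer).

step 1: add red to get r; options L={ · } R={ 0 } -> -1
step 2: add red to get rr; options L={ · } R={ -1,0 } -> -2
step 3: add blue to get rrb; options L={ -2 } R={ -1,0 } -> -3/2
step 4: add blue to get rrbb; options L={ -2,-3/2 } R={ -1,0 } -> -5/4
step 5: add red to get rrbbr; options L={ -2,-3/2 } R={ -5/4,-1,0 } -> -11/8
step 6: add blue to get rrbbrb; options L={ -2,-3/2,-11/8 } R={ -5/4,-1,0 } -> -21/16
step 7: add blue to get rrbbrbb; options L={ -2,-3/2,-11/8,-21/16 } R={ -5/4,-1,0 } -> -41/32
step 8: add red to get rrbbrbbr; options L={ -2,-3/2,-11/8,-21/16 } R={ -41/32,-5/4,-1,0 } -> -83/64
step 9: add red to get rrbbrbbrr; options L={ -2,-3/2,-11/8,-21/16 } R={ -83/64,-41/32,-5/4,-1,0 } -> -167/128
step 10: add red to get rrbbrbbrrr; options L={ -2,-3/2,-11/8,-21/16 } R={ -167/128,-83/64,-41/32,-5/4,-1,0 } -> -335/256
step 11: add red to get rrbbrbbrrrr; options L={ -2,-3/2,-11/8,-21/16 } R={ -335/256,-167/128,-83/64,-41/32,-5/4,-1,0 } -> -671/512
step 12: add red to get rrbbrbbrrrrr; options L={ -2,-3/2,-11/8,-21/16 } R={ -671/512,-335/256,-167/128,-83/64,-41/32,-5/4,-1,0 } -> -1343/1024
step 13: add blue to get rrbbrbbrrrrrb; options L={ -2,-3/2,-11/8,-21/16,-1343/1024 } R={ -671/512,-335/256,-167/128,-83/64,-41/32,-5/4,-1,0 } -> -2685/2048
step 14: add red to get rrbbrbbrrrrrbr; options L={ -2,-3/2,-11/8,-21/16,-1343/1024 } R={ -2685/2048,-671/512,-335/256,-167/128,-83/64,-41/32,-5/4,-1,0 } -> -5371/4096

-5371/4096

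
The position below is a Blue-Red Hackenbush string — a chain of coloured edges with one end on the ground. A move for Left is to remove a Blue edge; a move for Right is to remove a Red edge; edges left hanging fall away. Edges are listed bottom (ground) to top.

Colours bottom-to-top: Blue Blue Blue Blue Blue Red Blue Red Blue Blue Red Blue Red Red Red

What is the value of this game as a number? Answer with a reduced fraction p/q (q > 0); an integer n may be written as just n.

4817/1024

Prefix values for Blue Blue Blue Blue Blue Red Blue Red Blue Blue Red Blue Red Red Red via {L|R} + simplicity:
1 of 15 · B · max L 0 · min R +∞ gives 1
2 of 15 · BB · max L 1 · min R +∞ gives 2
3 of 15 · BBB · max L 2 · min R +∞ gives 3
4 of 15 · BBBB · max L 3 · min R +∞ gives 4
5 of 15 · BBBBB · max L 4 · min R +∞ gives 5
6 of 15 · BBBBBR · max L 4 · min R 5 gives 9/2
7 of 15 · BBBBBRB · max L 9/2 · min R 5 gives 19/4
8 of 15 · BBBBBRBR · max L 9/2 · min R 19/4 gives 37/8
9 of 15 · BBBBBRBRB · max L 37/8 · min R 19/4 gives 75/16
10 of 15 · BBBBBRBRBB · max L 75/16 · min R 19/4 gives 151/32
11 of 15 · BBBBBRBRBBR · max L 75/16 · min R 151/32 gives 301/64
12 of 15 · BBBBBRBRBBRB · max L 301/64 · min R 151/32 gives 603/128
13 of 15 · BBBBBRBRBBRBR · max L 301/64 · min R 603/128 gives 1205/256
14 of 15 · BBBBBRBRBBRBRR · max L 301/64 · min R 1205/256 gives 2409/512
15 of 15 · BBBBBRBRBBRBRRR · max L 301/64 · min R 2409/512 gives 4817/1024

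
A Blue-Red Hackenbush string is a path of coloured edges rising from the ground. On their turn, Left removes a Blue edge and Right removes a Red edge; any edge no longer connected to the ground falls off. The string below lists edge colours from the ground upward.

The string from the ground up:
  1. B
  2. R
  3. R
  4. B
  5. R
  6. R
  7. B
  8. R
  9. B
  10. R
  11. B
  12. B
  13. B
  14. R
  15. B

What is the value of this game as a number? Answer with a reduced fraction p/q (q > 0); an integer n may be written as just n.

4795/16384

Prefix values for B R R B R R B R B R B B B R B via {L|R} + simplicity:
val(B) = { 0 | none } — 1
val(BR) = { 0 | 1 } — 1/2
val(BRR) = { 0 | 1/2, 1 } — 1/4
val(BRRB) = { 0, 1/4 | 1/2, 1 } — 3/8
val(BRRBR) = { 0, 1/4 | 3/8, 1/2, 1 } — 5/16
val(BRRBRR) = { 0, 1/4 | 5/16, 3/8, 1/2, 1 } — 9/32
val(BRRBRRB) = { 0, 1/4, 9/32 | 5/16, 3/8, 1/2, 1 } — 19/64
val(BRRBRRBR) = { 0, 1/4, 9/32 | 19/64, 5/16, 3/8, 1/2, 1 } — 37/128
val(BRRBRRBRB) = { 0, 1/4, 9/32, 37/128 | 19/64, 5/16, 3/8, 1/2, 1 } — 75/256
val(BRRBRRBRBR) = { 0, 1/4, 9/32, 37/128 | 75/256, 19/64, 5/16, 3/8, 1/2, 1 } — 149/512
val(BRRBRRBRBRB) = { 0, 1/4, 9/32, 37/128, 149/512 | 75/256, 19/64, 5/16, 3/8, 1/2, 1 } — 299/1024
val(BRRBRRBRBRBB) = { 0, 1/4, 9/32, 37/128, 149/512, 299/1024 | 75/256, 19/64, 5/16, 3/8, 1/2, 1 } — 599/2048
val(BRRBRRBRBRBBB) = { 0, 1/4, 9/32, 37/128, 149/512, 299/1024, 599/2048 | 75/256, 19/64, 5/16, 3/8, 1/2, 1 } — 1199/4096
val(BRRBRRBRBRBBBR) = { 0, 1/4, 9/32, 37/128, 149/512, 299/1024, 599/2048 | 1199/4096, 75/256, 19/64, 5/16, 3/8, 1/2, 1 } — 2397/8192
val(BRRBRRBRBRBBBRB) = { 0, 1/4, 9/32, 37/128, 149/512, 299/1024, 599/2048, 2397/8192 | 1199/4096, 75/256, 19/64, 5/16, 3/8, 1/2, 1 } — 4795/16384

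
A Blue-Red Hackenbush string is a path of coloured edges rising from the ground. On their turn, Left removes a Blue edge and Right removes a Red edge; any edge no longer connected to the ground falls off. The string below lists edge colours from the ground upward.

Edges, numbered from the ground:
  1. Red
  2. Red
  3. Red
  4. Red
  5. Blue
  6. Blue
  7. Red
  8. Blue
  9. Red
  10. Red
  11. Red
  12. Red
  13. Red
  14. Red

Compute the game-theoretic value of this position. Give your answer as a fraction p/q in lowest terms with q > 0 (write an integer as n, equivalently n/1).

Build g(s[:k]) for k = 1..14, string s = Red Red Red Red Blue Blue Red Blue Red Red Red Red Red Red.
step 1: add Red to get R; options L={ none } R={ 0 } => -1
step 2: add Red to get RR; options L={ none } R={ -1, 0 } => -2
step 3: add Red to get RRR; options L={ none } R={ -2, -1, 0 } => -3
step 4: add Red to get RRRR; options L={ none } R={ -3, -2, -1, 0 } => -4
step 5: add Blue to get RRRRB; options L={ -4 } R={ -3, -2, -1, 0 } => -7/2
step 6: add Blue to get RRRRBB; options L={ -4, -7/2 } R={ -3, -2, -1, 0 } => -13/4
step 7: add Red to get RRRRBBR; options L={ -4, -7/2 } R={ -13/4, -3, -2, -1, 0 } => -27/8
step 8: add Blue to get RRRRBBRB; options L={ -4, -7/2, -27/8 } R={ -13/4, -3, -2, -1, 0 } => -53/16
step 9: add Red to get RRRRBBRBR; options L={ -4, -7/2, -27/8 } R={ -53/16, -13/4, -3, -2, -1, 0 } => -107/32
step 10: add Red to get RRRRBBRBRR; options L={ -4, -7/2, -27/8 } R={ -107/32, -53/16, -13/4, -3, -2, -1, 0 } => -215/64
step 11: add Red to get RRRRBBRBRRR; options L={ -4, -7/2, -27/8 } R={ -215/64, -107/32, -53/16, -13/4, -3, -2, -1, 0 } => -431/128
step 12: add Red to get RRRRBBRBRRRR; options L={ -4, -7/2, -27/8 } R={ -431/128, -215/64, -107/32, -53/16, -13/4, -3, -2, -1, 0 } => -863/256
step 13: add Red to get RRRRBBRBRRRRR; options L={ -4, -7/2, -27/8 } R={ -863/256, -431/128, -215/64, -107/32, -53/16, -13/4, -3, -2, -1, 0 } => -1727/512
step 14: add Red to get RRRRBBRBRRRRRR; options L={ -4, -7/2, -27/8 } R={ -1727/512, -863/256, -431/128, -215/64, -107/32, -53/16, -13/4, -3, -2, -1, 0 } => -3455/1024

-3455/1024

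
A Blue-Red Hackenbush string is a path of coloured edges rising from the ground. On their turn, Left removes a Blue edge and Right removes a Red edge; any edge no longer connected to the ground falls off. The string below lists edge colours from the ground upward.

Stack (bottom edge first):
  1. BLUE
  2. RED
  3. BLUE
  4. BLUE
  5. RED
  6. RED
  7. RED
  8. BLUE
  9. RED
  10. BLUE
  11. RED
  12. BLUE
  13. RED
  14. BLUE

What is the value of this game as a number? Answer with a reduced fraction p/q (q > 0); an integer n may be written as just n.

val(B) = { 0 |  } — 1
val(BR) = { 0 | 1 } — 1/2
val(BRB) = { 0 1/2 | 1 } — 3/4
val(BRBB) = { 0 1/2 3/4 | 1 } — 7/8
val(BRBBR) = { 0 1/2 3/4 | 7/8 1 } — 13/16
val(BRBBRR) = { 0 1/2 3/4 | 13/16 7/8 1 } — 25/32
val(BRBBRRR) = { 0 1/2 3/4 | 25/32 13/16 7/8 1 } — 49/64
val(BRBBRRRB) = { 0 1/2 3/4 49/64 | 25/32 13/16 7/8 1 } — 99/128
val(BRBBRRRBR) = { 0 1/2 3/4 49/64 | 99/128 25/32 13/16 7/8 1 } — 197/256
val(BRBBRRRBRB) = { 0 1/2 3/4 49/64 197/256 | 99/128 25/32 13/16 7/8 1 } — 395/512
val(BRBBRRRBRBR) = { 0 1/2 3/4 49/64 197/256 | 395/512 99/128 25/32 13/16 7/8 1 } — 789/1024
val(BRBBRRRBRBRB) = { 0 1/2 3/4 49/64 197/256 789/1024 | 395/512 99/128 25/32 13/16 7/8 1 } — 1579/2048
val(BRBBRRRBRBRBR) = { 0 1/2 3/4 49/64 197/256 789/1024 | 1579/2048 395/512 99/128 25/32 13/16 7/8 1 } — 3157/4096
val(BRBBRRRBRBRBRB) = { 0 1/2 3/4 49/64 197/256 789/1024 3157/4096 | 1579/2048 395/512 99/128 25/32 13/16 7/8 1 } — 6315/8192

6315/8192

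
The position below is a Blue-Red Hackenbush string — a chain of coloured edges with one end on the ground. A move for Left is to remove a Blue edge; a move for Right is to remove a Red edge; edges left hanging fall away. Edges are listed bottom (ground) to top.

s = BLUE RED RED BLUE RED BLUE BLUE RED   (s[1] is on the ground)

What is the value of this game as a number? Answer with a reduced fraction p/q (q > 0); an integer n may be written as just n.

45/128

1 of 8 · B · max L 0 · min R +∞ so 1
2 of 8 · BR · max L 0 · min R 1 so 1/2
3 of 8 · BRR · max L 0 · min R 1/2 so 1/4
4 of 8 · BRRB · max L 1/4 · min R 1/2 so 3/8
5 of 8 · BRRBR · max L 1/4 · min R 3/8 so 5/16
6 of 8 · BRRBRB · max L 5/16 · min R 3/8 so 11/32
7 of 8 · BRRBRBB · max L 11/32 · min R 3/8 so 23/64
8 of 8 · BRRBRBBR · max L 11/32 · min R 23/64 so 45/128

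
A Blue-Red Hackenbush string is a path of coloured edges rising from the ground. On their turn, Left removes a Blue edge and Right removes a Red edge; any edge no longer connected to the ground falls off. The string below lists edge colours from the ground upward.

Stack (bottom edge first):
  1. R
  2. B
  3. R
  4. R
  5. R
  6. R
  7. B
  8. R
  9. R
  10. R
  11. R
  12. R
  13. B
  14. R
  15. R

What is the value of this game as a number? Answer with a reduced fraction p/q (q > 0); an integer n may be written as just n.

-15863/16384

edge 1 of 15 (R): {  | 0 } = -1
edge 2 of 15 (B): { -1 | 0 } = -1/2
edge 3 of 15 (R): { -1 | -1/2 0 } = -3/4
edge 4 of 15 (R): { -1 | -3/4 -1/2 0 } = -7/8
edge 5 of 15 (R): { -1 | -7/8 -3/4 -1/2 0 } = -15/16
edge 6 of 15 (R): { -1 | -15/16 -7/8 -3/4 -1/2 0 } = -31/32
edge 7 of 15 (B): { -1 -31/32 | -15/16 -7/8 -3/4 -1/2 0 } = -61/64
edge 8 of 15 (R): { -1 -31/32 | -61/64 -15/16 -7/8 -3/4 -1/2 0 } = -123/128
edge 9 of 15 (R): { -1 -31/32 | -123/128 -61/64 -15/16 -7/8 -3/4 -1/2 0 } = -247/256
edge 10 of 15 (R): { -1 -31/32 | -247/256 -123/128 -61/64 -15/16 -7/8 -3/4 -1/2 0 } = -495/512
edge 11 of 15 (R): { -1 -31/32 | -495/512 -247/256 -123/128 -61/64 -15/16 -7/8 -3/4 -1/2 0 } = -991/1024
edge 12 of 15 (R): { -1 -31/32 | -991/1024 -495/512 -247/256 -123/128 -61/64 -15/16 -7/8 -3/4 -1/2 0 } = -1983/2048
edge 13 of 15 (B): { -1 -31/32 -1983/2048 | -991/1024 -495/512 -247/256 -123/128 -61/64 -15/16 -7/8 -3/4 -1/2 0 } = -3965/4096
edge 14 of 15 (R): { -1 -31/32 -1983/2048 | -3965/4096 -991/1024 -495/512 -247/256 -123/128 -61/64 -15/16 -7/8 -3/4 -1/2 0 } = -7931/8192
edge 15 of 15 (R): { -1 -31/32 -1983/2048 | -7931/8192 -3965/4096 -991/1024 -495/512 -247/256 -123/128 -61/64 -15/16 -7/8 -3/4 -1/2 0 } = -15863/16384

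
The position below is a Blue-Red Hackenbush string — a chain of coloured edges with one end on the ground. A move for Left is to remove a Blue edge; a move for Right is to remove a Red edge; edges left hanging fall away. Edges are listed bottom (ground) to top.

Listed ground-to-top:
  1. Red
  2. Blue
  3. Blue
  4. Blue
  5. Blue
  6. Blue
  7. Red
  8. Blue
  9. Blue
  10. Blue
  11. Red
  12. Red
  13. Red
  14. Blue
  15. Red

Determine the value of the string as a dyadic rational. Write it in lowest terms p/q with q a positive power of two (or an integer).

-571/16384

Build val(s[:k]) for k = 1..15, string s = Red Blue Blue Blue Blue Blue Red Blue Blue Blue Red Red Red Blue Red.
1 of 15 · R · max L −∞ · min R 0 -> -1
2 of 15 · RB · max L -1 · min R 0 -> -1/2
3 of 15 · RBB · max L -1/2 · min R 0 -> -1/4
4 of 15 · RBBB · max L -1/4 · min R 0 -> -1/8
5 of 15 · RBBBB · max L -1/8 · min R 0 -> -1/16
6 of 15 · RBBBBB · max L -1/16 · min R 0 -> -1/32
7 of 15 · RBBBBBR · max L -1/16 · min R -1/32 -> -3/64
8 of 15 · RBBBBBRB · max L -3/64 · min R -1/32 -> -5/128
9 of 15 · RBBBBBRBB · max L -5/128 · min R -1/32 -> -9/256
10 of 15 · RBBBBBRBBB · max L -9/256 · min R -1/32 -> -17/512
11 of 15 · RBBBBBRBBBR · max L -9/256 · min R -17/512 -> -35/1024
12 of 15 · RBBBBBRBBBRR · max L -9/256 · min R -35/1024 -> -71/2048
13 of 15 · RBBBBBRBBBRRR · max L -9/256 · min R -71/2048 -> -143/4096
14 of 15 · RBBBBBRBBBRRRB · max L -143/4096 · min R -71/2048 -> -285/8192
15 of 15 · RBBBBBRBBBRRRBR · max L -143/4096 · min R -285/8192 -> -571/16384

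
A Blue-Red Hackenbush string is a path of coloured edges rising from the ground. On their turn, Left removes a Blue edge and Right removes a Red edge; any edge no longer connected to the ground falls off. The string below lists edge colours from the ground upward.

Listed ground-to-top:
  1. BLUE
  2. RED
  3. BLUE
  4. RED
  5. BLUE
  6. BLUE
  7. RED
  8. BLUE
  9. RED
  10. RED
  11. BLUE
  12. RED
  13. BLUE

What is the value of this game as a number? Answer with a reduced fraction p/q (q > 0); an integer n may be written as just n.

1 of 13 · B · max L 0 · min R +∞ = 1
2 of 13 · BR · max L 0 · min R 1 = 1/2
3 of 13 · BRB · max L 1/2 · min R 1 = 3/4
4 of 13 · BRBR · max L 1/2 · min R 3/4 = 5/8
5 of 13 · BRBRB · max L 5/8 · min R 3/4 = 11/16
6 of 13 · BRBRBB · max L 11/16 · min R 3/4 = 23/32
7 of 13 · BRBRBBR · max L 11/16 · min R 23/32 = 45/64
8 of 13 · BRBRBBRB · max L 45/64 · min R 23/32 = 91/128
9 of 13 · BRBRBBRBR · max L 45/64 · min R 91/128 = 181/256
10 of 13 · BRBRBBRBRR · max L 45/64 · min R 181/256 = 361/512
11 of 13 · BRBRBBRBRRB · max L 361/512 · min R 181/256 = 723/1024
12 of 13 · BRBRBBRBRRBR · max L 361/512 · min R 723/1024 = 1445/2048
13 of 13 · BRBRBBRBRRBRB · max L 1445/2048 · min R 723/1024 = 2891/4096

2891/4096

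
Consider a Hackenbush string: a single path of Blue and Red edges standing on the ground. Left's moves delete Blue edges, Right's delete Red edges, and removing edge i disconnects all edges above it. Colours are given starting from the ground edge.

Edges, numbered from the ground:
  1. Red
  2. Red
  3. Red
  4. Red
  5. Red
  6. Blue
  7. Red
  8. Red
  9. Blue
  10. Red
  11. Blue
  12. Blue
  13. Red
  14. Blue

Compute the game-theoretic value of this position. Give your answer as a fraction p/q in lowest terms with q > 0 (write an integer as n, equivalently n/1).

-2469/512

R: Left { — }, Right { 0 } ⇒ simplest -1
RR: Left { — }, Right { -1 0 } ⇒ simplest -2
RRR: Left { — }, Right { -2 -1 0 } ⇒ simplest -3
RRRR: Left { — }, Right { -3 -2 -1 0 } ⇒ simplest -4
RRRRR: Left { — }, Right { -4 -3 -2 -1 0 } ⇒ simplest -5
RRRRRB: Left { -5 }, Right { -4 -3 -2 -1 0 } ⇒ simplest -9/2
RRRRRBR: Left { -5 }, Right { -9/2 -4 -3 -2 -1 0 } ⇒ simplest -19/4
RRRRRBRR: Left { -5 }, Right { -19/4 -9/2 -4 -3 -2 -1 0 } ⇒ simplest -39/8
RRRRRBRRB: Left { -5 -39/8 }, Right { -19/4 -9/2 -4 -3 -2 -1 0 } ⇒ simplest -77/16
RRRRRBRRBR: Left { -5 -39/8 }, Right { -77/16 -19/4 -9/2 -4 -3 -2 -1 0 } ⇒ simplest -155/32
RRRRRBRRBRB: Left { -5 -39/8 -155/32 }, Right { -77/16 -19/4 -9/2 -4 -3 -2 -1 0 } ⇒ simplest -309/64
RRRRRBRRBRBB: Left { -5 -39/8 -155/32 -309/64 }, Right { -77/16 -19/4 -9/2 -4 -3 -2 -1 0 } ⇒ simplest -617/128
RRRRRBRRBRBBR: Left { -5 -39/8 -155/32 -309/64 }, Right { -617/128 -77/16 -19/4 -9/2 -4 -3 -2 -1 0 } ⇒ simplest -1235/256
RRRRRBRRBRBBRB: Left { -5 -39/8 -155/32 -309/64 -1235/256 }, Right { -617/128 -77/16 -19/4 -9/2 -4 -3 -2 -1 0 } ⇒ simplest -2469/512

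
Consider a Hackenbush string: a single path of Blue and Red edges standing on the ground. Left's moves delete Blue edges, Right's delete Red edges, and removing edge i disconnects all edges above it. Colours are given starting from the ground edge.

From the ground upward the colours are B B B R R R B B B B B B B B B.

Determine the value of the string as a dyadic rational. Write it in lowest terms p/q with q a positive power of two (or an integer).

edge 1 of 15 (B): { 0 | — } gives 1
edge 2 of 15 (B): { 0,1 | — } gives 2
edge 3 of 15 (B): { 0,1,2 | — } gives 3
edge 4 of 15 (R): { 0,1,2 | 3 } gives 5/2
edge 5 of 15 (R): { 0,1,2 | 5/2,3 } gives 9/4
edge 6 of 15 (R): { 0,1,2 | 9/4,5/2,3 } gives 17/8
edge 7 of 15 (B): { 0,1,2,17/8 | 9/4,5/2,3 } gives 35/16
edge 8 of 15 (B): { 0,1,2,17/8,35/16 | 9/4,5/2,3 } gives 71/32
edge 9 of 15 (B): { 0,1,2,17/8,35/16,71/32 | 9/4,5/2,3 } gives 143/64
edge 10 of 15 (B): { 0,1,2,17/8,35/16,71/32,143/64 | 9/4,5/2,3 } gives 287/128
edge 11 of 15 (B): { 0,1,2,17/8,35/16,71/32,143/64,287/128 | 9/4,5/2,3 } gives 575/256
edge 12 of 15 (B): { 0,1,2,17/8,35/16,71/32,143/64,287/128,575/256 | 9/4,5/2,3 } gives 1151/512
edge 13 of 15 (B): { 0,1,2,17/8,35/16,71/32,143/64,287/128,575/256,1151/512 | 9/4,5/2,3 } gives 2303/1024
edge 14 of 15 (B): { 0,1,2,17/8,35/16,71/32,143/64,287/128,575/256,1151/512,2303/1024 | 9/4,5/2,3 } gives 4607/2048
edge 15 of 15 (B): { 0,1,2,17/8,35/16,71/32,143/64,287/128,575/256,1151/512,2303/1024,4607/2048 | 9/4,5/2,3 } gives 9215/4096

9215/4096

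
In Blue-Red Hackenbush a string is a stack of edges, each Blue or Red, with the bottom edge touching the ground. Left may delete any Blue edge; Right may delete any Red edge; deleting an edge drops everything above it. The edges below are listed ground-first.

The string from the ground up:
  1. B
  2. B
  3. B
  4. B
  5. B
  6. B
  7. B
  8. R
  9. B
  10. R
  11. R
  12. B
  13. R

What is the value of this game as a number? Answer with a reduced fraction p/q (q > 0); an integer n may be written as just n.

Prefix values for B B B B B B B R B R R B R via {L|R} + simplicity:
edge 1 of 13 (B): { 0 | — } gives 1
edge 2 of 13 (B): { 0, 1 | — } gives 2
edge 3 of 13 (B): { 0, 1, 2 | — } gives 3
edge 4 of 13 (B): { 0, 1, 2, 3 | — } gives 4
edge 5 of 13 (B): { 0, 1, 2, 3, 4 | — } gives 5
edge 6 of 13 (B): { 0, 1, 2, 3, 4, 5 | — } gives 6
edge 7 of 13 (B): { 0, 1, 2, 3, 4, 5, 6 | — } gives 7
edge 8 of 13 (R): { 0, 1, 2, 3, 4, 5, 6 | 7 } gives 13/2
edge 9 of 13 (B): { 0, 1, 2, 3, 4, 5, 6, 13/2 | 7 } gives 27/4
edge 10 of 13 (R): { 0, 1, 2, 3, 4, 5, 6, 13/2 | 27/4, 7 } gives 53/8
edge 11 of 13 (R): { 0, 1, 2, 3, 4, 5, 6, 13/2 | 53/8, 27/4, 7 } gives 105/16
edge 12 of 13 (B): { 0, 1, 2, 3, 4, 5, 6, 13/2, 105/16 | 53/8, 27/4, 7 } gives 211/32
edge 13 of 13 (R): { 0, 1, 2, 3, 4, 5, 6, 13/2, 105/16 | 211/32, 53/8, 27/4, 7 } gives 421/64

421/64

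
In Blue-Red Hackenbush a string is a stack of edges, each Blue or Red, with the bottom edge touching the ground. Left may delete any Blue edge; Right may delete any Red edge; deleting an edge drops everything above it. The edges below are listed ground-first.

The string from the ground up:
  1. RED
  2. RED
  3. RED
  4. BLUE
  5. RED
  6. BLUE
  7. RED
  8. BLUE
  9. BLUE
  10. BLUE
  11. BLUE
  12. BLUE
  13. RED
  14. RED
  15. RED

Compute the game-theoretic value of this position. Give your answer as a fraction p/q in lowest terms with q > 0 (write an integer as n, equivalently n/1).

-10767/4096

1 of 15 · R · max L −∞ · min R 0 ⇒ -1
2 of 15 · RR · max L −∞ · min R -1 ⇒ -2
3 of 15 · RRR · max L −∞ · min R -2 ⇒ -3
4 of 15 · RRRB · max L -3 · min R -2 ⇒ -5/2
5 of 15 · RRRBR · max L -3 · min R -5/2 ⇒ -11/4
6 of 15 · RRRBRB · max L -11/4 · min R -5/2 ⇒ -21/8
7 of 15 · RRRBRBR · max L -11/4 · min R -21/8 ⇒ -43/16
8 of 15 · RRRBRBRB · max L -43/16 · min R -21/8 ⇒ -85/32
9 of 15 · RRRBRBRBB · max L -85/32 · min R -21/8 ⇒ -169/64
10 of 15 · RRRBRBRBBB · max L -169/64 · min R -21/8 ⇒ -337/128
11 of 15 · RRRBRBRBBBB · max L -337/128 · min R -21/8 ⇒ -673/256
12 of 15 · RRRBRBRBBBBB · max L -673/256 · min R -21/8 ⇒ -1345/512
13 of 15 · RRRBRBRBBBBBR · max L -673/256 · min R -1345/512 ⇒ -2691/1024
14 of 15 · RRRBRBRBBBBBRR · max L -673/256 · min R -2691/1024 ⇒ -5383/2048
15 of 15 · RRRBRBRBBBBBRRR · max L -673/256 · min R -5383/2048 ⇒ -10767/4096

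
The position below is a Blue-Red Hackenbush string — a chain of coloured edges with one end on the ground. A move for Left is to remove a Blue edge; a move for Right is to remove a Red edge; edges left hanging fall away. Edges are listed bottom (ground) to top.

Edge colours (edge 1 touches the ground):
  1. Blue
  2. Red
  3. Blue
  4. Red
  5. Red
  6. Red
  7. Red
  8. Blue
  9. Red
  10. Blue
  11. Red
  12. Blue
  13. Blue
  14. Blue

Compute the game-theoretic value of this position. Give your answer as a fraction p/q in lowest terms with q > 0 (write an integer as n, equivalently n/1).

4271/8192

Build g(s[:k]) for k = 1..14, string s = Blue Red Blue Red Red Red Red Blue Red Blue Red Blue Blue Blue.
edge 1 of 14 (Blue): { 0 | · } gives 1
edge 2 of 14 (Red): { 0 | 1 } gives 1/2
edge 3 of 14 (Blue): { 0 1/2 | 1 } gives 3/4
edge 4 of 14 (Red): { 0 1/2 | 3/4 1 } gives 5/8
edge 5 of 14 (Red): { 0 1/2 | 5/8 3/4 1 } gives 9/16
edge 6 of 14 (Red): { 0 1/2 | 9/16 5/8 3/4 1 } gives 17/32
edge 7 of 14 (Red): { 0 1/2 | 17/32 9/16 5/8 3/4 1 } gives 33/64
edge 8 of 14 (Blue): { 0 1/2 33/64 | 17/32 9/16 5/8 3/4 1 } gives 67/128
edge 9 of 14 (Red): { 0 1/2 33/64 | 67/128 17/32 9/16 5/8 3/4 1 } gives 133/256
edge 10 of 14 (Blue): { 0 1/2 33/64 133/256 | 67/128 17/32 9/16 5/8 3/4 1 } gives 267/512
edge 11 of 14 (Red): { 0 1/2 33/64 133/256 | 267/512 67/128 17/32 9/16 5/8 3/4 1 } gives 533/1024
edge 12 of 14 (Blue): { 0 1/2 33/64 133/256 533/1024 | 267/512 67/128 17/32 9/16 5/8 3/4 1 } gives 1067/2048
edge 13 of 14 (Blue): { 0 1/2 33/64 133/256 533/1024 1067/2048 | 267/512 67/128 17/32 9/16 5/8 3/4 1 } gives 2135/4096
edge 14 of 14 (Blue): { 0 1/2 33/64 133/256 533/1024 1067/2048 2135/4096 | 267/512 67/128 17/32 9/16 5/8 3/4 1 } gives 4271/8192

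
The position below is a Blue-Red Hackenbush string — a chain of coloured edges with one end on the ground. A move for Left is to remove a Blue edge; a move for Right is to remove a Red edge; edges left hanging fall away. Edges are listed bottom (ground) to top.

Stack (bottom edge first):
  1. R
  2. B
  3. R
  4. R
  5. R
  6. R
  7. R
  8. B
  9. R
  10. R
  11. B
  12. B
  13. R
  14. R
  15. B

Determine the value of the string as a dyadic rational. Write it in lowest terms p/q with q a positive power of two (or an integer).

1 of 15 · R · max L −∞ · min R 0 -> -1
2 of 15 · RB · max L -1 · min R 0 -> -1/2
3 of 15 · RBR · max L -1 · min R -1/2 -> -3/4
4 of 15 · RBRR · max L -1 · min R -3/4 -> -7/8
5 of 15 · RBRRR · max L -1 · min R -7/8 -> -15/16
6 of 15 · RBRRRR · max L -1 · min R -15/16 -> -31/32
7 of 15 · RBRRRRR · max L -1 · min R -31/32 -> -63/64
8 of 15 · RBRRRRRB · max L -63/64 · min R -31/32 -> -125/128
9 of 15 · RBRRRRRBR · max L -63/64 · min R -125/128 -> -251/256
10 of 15 · RBRRRRRBRR · max L -63/64 · min R -251/256 -> -503/512
11 of 15 · RBRRRRRBRRB · max L -503/512 · min R -251/256 -> -1005/1024
12 of 15 · RBRRRRRBRRBB · max L -1005/1024 · min R -251/256 -> -2009/2048
13 of 15 · RBRRRRRBRRBBR · max L -1005/1024 · min R -2009/2048 -> -4019/4096
14 of 15 · RBRRRRRBRRBBRR · max L -1005/1024 · min R -4019/4096 -> -8039/8192
15 of 15 · RBRRRRRBRRBBRRB · max L -8039/8192 · min R -4019/4096 -> -16077/16384

-16077/16384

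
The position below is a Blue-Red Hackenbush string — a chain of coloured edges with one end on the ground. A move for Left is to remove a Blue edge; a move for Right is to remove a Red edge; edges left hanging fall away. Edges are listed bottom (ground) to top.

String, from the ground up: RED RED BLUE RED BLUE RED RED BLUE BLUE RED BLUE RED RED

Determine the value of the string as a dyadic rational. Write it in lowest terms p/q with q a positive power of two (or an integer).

Prefix values for RED RED BLUE RED BLUE RED RED BLUE BLUE RED BLUE RED RED via {L|R} + simplicity:
edge 1 of 13 (RED): { — | 0 } = -1
edge 2 of 13 (RED): { — | -1, 0 } = -2
edge 3 of 13 (BLUE): { -2 | -1, 0 } = -3/2
edge 4 of 13 (RED): { -2 | -3/2, -1, 0 } = -7/4
edge 5 of 13 (BLUE): { -2, -7/4 | -3/2, -1, 0 } = -13/8
edge 6 of 13 (RED): { -2, -7/4 | -13/8, -3/2, -1, 0 } = -27/16
edge 7 of 13 (RED): { -2, -7/4 | -27/16, -13/8, -3/2, -1, 0 } = -55/32
edge 8 of 13 (BLUE): { -2, -7/4, -55/32 | -27/16, -13/8, -3/2, -1, 0 } = -109/64
edge 9 of 13 (BLUE): { -2, -7/4, -55/32, -109/64 | -27/16, -13/8, -3/2, -1, 0 } = -217/128
edge 10 of 13 (RED): { -2, -7/4, -55/32, -109/64 | -217/128, -27/16, -13/8, -3/2, -1, 0 } = -435/256
edge 11 of 13 (BLUE): { -2, -7/4, -55/32, -109/64, -435/256 | -217/128, -27/16, -13/8, -3/2, -1, 0 } = -869/512
edge 12 of 13 (RED): { -2, -7/4, -55/32, -109/64, -435/256 | -869/512, -217/128, -27/16, -13/8, -3/2, -1, 0 } = -1739/1024
edge 13 of 13 (RED): { -2, -7/4, -55/32, -109/64, -435/256 | -1739/1024, -869/512, -217/128, -27/16, -13/8, -3/2, -1, 0 } = -3479/2048

-3479/2048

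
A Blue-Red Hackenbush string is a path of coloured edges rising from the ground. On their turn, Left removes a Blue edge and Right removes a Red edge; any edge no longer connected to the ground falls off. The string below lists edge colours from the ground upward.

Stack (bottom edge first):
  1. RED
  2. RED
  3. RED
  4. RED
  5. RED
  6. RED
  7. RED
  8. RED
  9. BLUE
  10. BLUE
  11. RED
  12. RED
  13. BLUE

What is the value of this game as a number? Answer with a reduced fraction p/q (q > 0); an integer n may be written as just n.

Prefix values for RED RED RED RED RED RED RED RED BLUE BLUE RED RED BLUE via {L|R} + simplicity:
1 of 13 · R · max L −∞ · min R 0 gives -1
2 of 13 · RR · max L −∞ · min R -1 gives -2
3 of 13 · RRR · max L −∞ · min R -2 gives -3
4 of 13 · RRRR · max L −∞ · min R -3 gives -4
5 of 13 · RRRRR · max L −∞ · min R -4 gives -5
6 of 13 · RRRRRR · max L −∞ · min R -5 gives -6
7 of 13 · RRRRRRR · max L −∞ · min R -6 gives -7
8 of 13 · RRRRRRRR · max L −∞ · min R -7 gives -8
9 of 13 · RRRRRRRRB · max L -8 · min R -7 gives -15/2
10 of 13 · RRRRRRRRBB · max L -15/2 · min R -7 gives -29/4
11 of 13 · RRRRRRRRBBR · max L -15/2 · min R -29/4 gives -59/8
12 of 13 · RRRRRRRRBBRR · max L -15/2 · min R -59/8 gives -119/16
13 of 13 · RRRRRRRRBBRRB · max L -119/16 · min R -59/8 gives -237/32

-237/32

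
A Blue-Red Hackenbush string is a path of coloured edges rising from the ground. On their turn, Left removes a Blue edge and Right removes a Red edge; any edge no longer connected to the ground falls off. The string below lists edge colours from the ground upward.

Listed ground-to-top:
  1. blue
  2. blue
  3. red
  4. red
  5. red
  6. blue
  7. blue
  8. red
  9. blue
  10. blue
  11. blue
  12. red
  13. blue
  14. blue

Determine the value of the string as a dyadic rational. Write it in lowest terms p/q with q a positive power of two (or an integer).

1 of 14 · b · max L 0 · min R +∞ — 1
2 of 14 · bb · max L 1 · min R +∞ — 2
3 of 14 · bbr · max L 1 · min R 2 — 3/2
4 of 14 · bbrr · max L 1 · min R 3/2 — 5/4
5 of 14 · bbrrr · max L 1 · min R 5/4 — 9/8
6 of 14 · bbrrrb · max L 9/8 · min R 5/4 — 19/16
7 of 14 · bbrrrbb · max L 19/16 · min R 5/4 — 39/32
8 of 14 · bbrrrbbr · max L 19/16 · min R 39/32 — 77/64
9 of 14 · bbrrrbbrb · max L 77/64 · min R 39/32 — 155/128
10 of 14 · bbrrrbbrbb · max L 155/128 · min R 39/32 — 311/256
11 of 14 · bbrrrbbrbbb · max L 311/256 · min R 39/32 — 623/512
12 of 14 · bbrrrbbrbbbr · max L 311/256 · min R 623/512 — 1245/1024
13 of 14 · bbrrrbbrbbbrb · max L 1245/1024 · min R 623/512 — 2491/2048
14 of 14 · bbrrrbbrbbbrbb · max L 2491/2048 · min R 623/512 — 4983/4096

4983/4096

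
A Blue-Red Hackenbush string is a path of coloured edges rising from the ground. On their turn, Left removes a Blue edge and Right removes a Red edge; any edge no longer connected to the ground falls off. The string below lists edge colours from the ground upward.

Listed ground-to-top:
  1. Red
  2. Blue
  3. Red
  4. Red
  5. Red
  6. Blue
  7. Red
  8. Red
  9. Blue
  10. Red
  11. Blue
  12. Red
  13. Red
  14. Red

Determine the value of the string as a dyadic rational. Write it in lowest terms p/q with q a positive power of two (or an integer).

-7599/8192

R: Left { — }, Right { 0 } -> simplest -1
RB: Left { -1 }, Right { 0 } -> simplest -1/2
RBR: Left { -1 }, Right { -1/2,0 } -> simplest -3/4
RBRR: Left { -1 }, Right { -3/4,-1/2,0 } -> simplest -7/8
RBRRR: Left { -1 }, Right { -7/8,-3/4,-1/2,0 } -> simplest -15/16
RBRRRB: Left { -1,-15/16 }, Right { -7/8,-3/4,-1/2,0 } -> simplest -29/32
RBRRRBR: Left { -1,-15/16 }, Right { -29/32,-7/8,-3/4,-1/2,0 } -> simplest -59/64
RBRRRBRR: Left { -1,-15/16 }, Right { -59/64,-29/32,-7/8,-3/4,-1/2,0 } -> simplest -119/128
RBRRRBRRB: Left { -1,-15/16,-119/128 }, Right { -59/64,-29/32,-7/8,-3/4,-1/2,0 } -> simplest -237/256
RBRRRBRRBR: Left { -1,-15/16,-119/128 }, Right { -237/256,-59/64,-29/32,-7/8,-3/4,-1/2,0 } -> simplest -475/512
RBRRRBRRBRB: Left { -1,-15/16,-119/128,-475/512 }, Right { -237/256,-59/64,-29/32,-7/8,-3/4,-1/2,0 } -> simplest -949/1024
RBRRRBRRBRBR: Left { -1,-15/16,-119/128,-475/512 }, Right { -949/1024,-237/256,-59/64,-29/32,-7/8,-3/4,-1/2,0 } -> simplest -1899/2048
RBRRRBRRBRBRR: Left { -1,-15/16,-119/128,-475/512 }, Right { -1899/2048,-949/1024,-237/256,-59/64,-29/32,-7/8,-3/4,-1/2,0 } -> simplest -3799/4096
RBRRRBRRBRBRRR: Left { -1,-15/16,-119/128,-475/512 }, Right { -3799/4096,-1899/2048,-949/1024,-237/256,-59/64,-29/32,-7/8,-3/4,-1/2,0 } -> simplest -7599/8192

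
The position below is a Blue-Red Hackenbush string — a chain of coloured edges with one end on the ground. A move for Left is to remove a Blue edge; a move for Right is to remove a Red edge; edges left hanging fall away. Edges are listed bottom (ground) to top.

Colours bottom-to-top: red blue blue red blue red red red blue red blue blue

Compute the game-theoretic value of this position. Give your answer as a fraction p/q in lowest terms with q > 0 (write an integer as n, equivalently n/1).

edge 1 of 12 (red): { (no moves) | 0 } = -1
edge 2 of 12 (blue): { -1 | 0 } = -1/2
edge 3 of 12 (blue): { -1; -1/2 | 0 } = -1/4
edge 4 of 12 (red): { -1; -1/2 | -1/4; 0 } = -3/8
edge 5 of 12 (blue): { -1; -1/2; -3/8 | -1/4; 0 } = -5/16
edge 6 of 12 (red): { -1; -1/2; -3/8 | -5/16; -1/4; 0 } = -11/32
edge 7 of 12 (red): { -1; -1/2; -3/8 | -11/32; -5/16; -1/4; 0 } = -23/64
edge 8 of 12 (red): { -1; -1/2; -3/8 | -23/64; -11/32; -5/16; -1/4; 0 } = -47/128
edge 9 of 12 (blue): { -1; -1/2; -3/8; -47/128 | -23/64; -11/32; -5/16; -1/4; 0 } = -93/256
edge 10 of 12 (red): { -1; -1/2; -3/8; -47/128 | -93/256; -23/64; -11/32; -5/16; -1/4; 0 } = -187/512
edge 11 of 12 (blue): { -1; -1/2; -3/8; -47/128; -187/512 | -93/256; -23/64; -11/32; -5/16; -1/4; 0 } = -373/1024
edge 12 of 12 (blue): { -1; -1/2; -3/8; -47/128; -187/512; -373/1024 | -93/256; -23/64; -11/32; -5/16; -1/4; 0 } = -745/2048

-745/2048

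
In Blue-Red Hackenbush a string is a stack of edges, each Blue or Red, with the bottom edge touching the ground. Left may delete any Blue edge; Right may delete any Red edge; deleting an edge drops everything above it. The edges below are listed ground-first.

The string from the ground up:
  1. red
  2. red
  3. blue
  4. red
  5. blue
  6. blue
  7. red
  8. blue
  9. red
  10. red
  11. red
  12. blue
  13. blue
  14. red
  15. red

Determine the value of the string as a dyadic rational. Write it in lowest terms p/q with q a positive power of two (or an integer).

-13031/8192

Recurse on prefixes of the 15-edge string red red blue red blue blue red blue red red red blue blue red red:
step 1: add red to get r; options L={ ∅ } R={ 0 } = -1
step 2: add red to get rr; options L={ ∅ } R={ -1 0 } = -2
step 3: add blue to get rrb; options L={ -2 } R={ -1 0 } = -3/2
step 4: add red to get rrbr; options L={ -2 } R={ -3/2 -1 0 } = -7/4
step 5: add blue to get rrbrb; options L={ -2 -7/4 } R={ -3/2 -1 0 } = -13/8
step 6: add blue to get rrbrbb; options L={ -2 -7/4 -13/8 } R={ -3/2 -1 0 } = -25/16
step 7: add red to get rrbrbbr; options L={ -2 -7/4 -13/8 } R={ -25/16 -3/2 -1 0 } = -51/32
step 8: add blue to get rrbrbbrb; options L={ -2 -7/4 -13/8 -51/32 } R={ -25/16 -3/2 -1 0 } = -101/64
step 9: add red to get rrbrbbrbr; options L={ -2 -7/4 -13/8 -51/32 } R={ -101/64 -25/16 -3/2 -1 0 } = -203/128
step 10: add red to get rrbrbbrbrr; options L={ -2 -7/4 -13/8 -51/32 } R={ -203/128 -101/64 -25/16 -3/2 -1 0 } = -407/256
step 11: add red to get rrbrbbrbrrr; options L={ -2 -7/4 -13/8 -51/32 } R={ -407/256 -203/128 -101/64 -25/16 -3/2 -1 0 } = -815/512
step 12: add blue to get rrbrbbrbrrrb; options L={ -2 -7/4 -13/8 -51/32 -815/512 } R={ -407/256 -203/128 -101/64 -25/16 -3/2 -1 0 } = -1629/1024
step 13: add blue to get rrbrbbrbrrrbb; options L={ -2 -7/4 -13/8 -51/32 -815/512 -1629/1024 } R={ -407/256 -203/128 -101/64 -25/16 -3/2 -1 0 } = -3257/2048
step 14: add red to get rrbrbbrbrrrbbr; options L={ -2 -7/4 -13/8 -51/32 -815/512 -1629/1024 } R={ -3257/2048 -407/256 -203/128 -101/64 -25/16 -3/2 -1 0 } = -6515/4096
step 15: add red to get rrbrbbrbrrrbbrr; options L={ -2 -7/4 -13/8 -51/32 -815/512 -1629/1024 } R={ -6515/4096 -3257/2048 -407/256 -203/128 -101/64 -25/16 -3/2 -1 0 } = -13031/8192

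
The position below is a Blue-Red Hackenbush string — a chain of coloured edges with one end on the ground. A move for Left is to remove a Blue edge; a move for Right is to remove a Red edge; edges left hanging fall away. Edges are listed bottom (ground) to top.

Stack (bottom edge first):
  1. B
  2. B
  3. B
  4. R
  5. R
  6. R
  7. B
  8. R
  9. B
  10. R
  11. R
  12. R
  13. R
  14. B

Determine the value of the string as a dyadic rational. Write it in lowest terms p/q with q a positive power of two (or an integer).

B: Left { 0 }, Right { (no moves) } = simplest 1
BB: Left { 0,1 }, Right { (no moves) } = simplest 2
BBB: Left { 0,1,2 }, Right { (no moves) } = simplest 3
BBBR: Left { 0,1,2 }, Right { 3 } = simplest 5/2
BBBRR: Left { 0,1,2 }, Right { 5/2,3 } = simplest 9/4
BBBRRR: Left { 0,1,2 }, Right { 9/4,5/2,3 } = simplest 17/8
BBBRRRB: Left { 0,1,2,17/8 }, Right { 9/4,5/2,3 } = simplest 35/16
BBBRRRBR: Left { 0,1,2,17/8 }, Right { 35/16,9/4,5/2,3 } = simplest 69/32
BBBRRRBRB: Left { 0,1,2,17/8,69/32 }, Right { 35/16,9/4,5/2,3 } = simplest 139/64
BBBRRRBRBR: Left { 0,1,2,17/8,69/32 }, Right { 139/64,35/16,9/4,5/2,3 } = simplest 277/128
BBBRRRBRBRR: Left { 0,1,2,17/8,69/32 }, Right { 277/128,139/64,35/16,9/4,5/2,3 } = simplest 553/256
BBBRRRBRBRRR: Left { 0,1,2,17/8,69/32 }, Right { 553/256,277/128,139/64,35/16,9/4,5/2,3 } = simplest 1105/512
BBBRRRBRBRRRR: Left { 0,1,2,17/8,69/32 }, Right { 1105/512,553/256,277/128,139/64,35/16,9/4,5/2,3 } = simplest 2209/1024
BBBRRRBRBRRRRB: Left { 0,1,2,17/8,69/32,2209/1024 }, Right { 1105/512,553/256,277/128,139/64,35/16,9/4,5/2,3 } = simplest 4419/2048

4419/2048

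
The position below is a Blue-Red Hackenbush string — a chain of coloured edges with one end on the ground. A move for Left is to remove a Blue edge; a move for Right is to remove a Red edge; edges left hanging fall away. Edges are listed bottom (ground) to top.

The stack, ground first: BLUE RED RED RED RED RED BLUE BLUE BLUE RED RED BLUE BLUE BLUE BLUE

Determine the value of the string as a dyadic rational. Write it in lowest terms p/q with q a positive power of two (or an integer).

G(B) = { 0 |  } => 1
G(BR) = { 0 | 1 } => 1/2
G(BRR) = { 0 | 1/2,1 } => 1/4
G(BRRR) = { 0 | 1/4,1/2,1 } => 1/8
G(BRRRR) = { 0 | 1/8,1/4,1/2,1 } => 1/16
G(BRRRRR) = { 0 | 1/16,1/8,1/4,1/2,1 } => 1/32
G(BRRRRRB) = { 0,1/32 | 1/16,1/8,1/4,1/2,1 } => 3/64
G(BRRRRRBB) = { 0,1/32,3/64 | 1/16,1/8,1/4,1/2,1 } => 7/128
G(BRRRRRBBB) = { 0,1/32,3/64,7/128 | 1/16,1/8,1/4,1/2,1 } => 15/256
G(BRRRRRBBBR) = { 0,1/32,3/64,7/128 | 15/256,1/16,1/8,1/4,1/2,1 } => 29/512
G(BRRRRRBBBRR) = { 0,1/32,3/64,7/128 | 29/512,15/256,1/16,1/8,1/4,1/2,1 } => 57/1024
G(BRRRRRBBBRRB) = { 0,1/32,3/64,7/128,57/1024 | 29/512,15/256,1/16,1/8,1/4,1/2,1 } => 115/2048
G(BRRRRRBBBRRBB) = { 0,1/32,3/64,7/128,57/1024,115/2048 | 29/512,15/256,1/16,1/8,1/4,1/2,1 } => 231/4096
G(BRRRRRBBBRRBBB) = { 0,1/32,3/64,7/128,57/1024,115/2048,231/4096 | 29/512,15/256,1/16,1/8,1/4,1/2,1 } => 463/8192
G(BRRRRRBBBRRBBBB) = { 0,1/32,3/64,7/128,57/1024,115/2048,231/4096,463/8192 | 29/512,15/256,1/16,1/8,1/4,1/2,1 } => 927/16384

927/16384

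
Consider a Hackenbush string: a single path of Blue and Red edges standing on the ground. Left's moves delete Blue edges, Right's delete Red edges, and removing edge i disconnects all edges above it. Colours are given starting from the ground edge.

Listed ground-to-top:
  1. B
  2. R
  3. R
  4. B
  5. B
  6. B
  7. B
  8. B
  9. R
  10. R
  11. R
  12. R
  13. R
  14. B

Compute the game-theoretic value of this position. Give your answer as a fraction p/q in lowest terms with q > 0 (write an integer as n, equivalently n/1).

3971/8192

Prefix values for B R R B B B B B R R R R R B via {L|R} + simplicity:
1 of 14 · B · max L 0 · min R +∞ — 1
2 of 14 · BR · max L 0 · min R 1 — 1/2
3 of 14 · BRR · max L 0 · min R 1/2 — 1/4
4 of 14 · BRRB · max L 1/4 · min R 1/2 — 3/8
5 of 14 · BRRBB · max L 3/8 · min R 1/2 — 7/16
6 of 14 · BRRBBB · max L 7/16 · min R 1/2 — 15/32
7 of 14 · BRRBBBB · max L 15/32 · min R 1/2 — 31/64
8 of 14 · BRRBBBBB · max L 31/64 · min R 1/2 — 63/128
9 of 14 · BRRBBBBBR · max L 31/64 · min R 63/128 — 125/256
10 of 14 · BRRBBBBBRR · max L 31/64 · min R 125/256 — 249/512
11 of 14 · BRRBBBBBRRR · max L 31/64 · min R 249/512 — 497/1024
12 of 14 · BRRBBBBBRRRR · max L 31/64 · min R 497/1024 — 993/2048
13 of 14 · BRRBBBBBRRRRR · max L 31/64 · min R 993/2048 — 1985/4096
14 of 14 · BRRBBBBBRRRRRB · max L 1985/4096 · min R 993/2048 — 3971/8192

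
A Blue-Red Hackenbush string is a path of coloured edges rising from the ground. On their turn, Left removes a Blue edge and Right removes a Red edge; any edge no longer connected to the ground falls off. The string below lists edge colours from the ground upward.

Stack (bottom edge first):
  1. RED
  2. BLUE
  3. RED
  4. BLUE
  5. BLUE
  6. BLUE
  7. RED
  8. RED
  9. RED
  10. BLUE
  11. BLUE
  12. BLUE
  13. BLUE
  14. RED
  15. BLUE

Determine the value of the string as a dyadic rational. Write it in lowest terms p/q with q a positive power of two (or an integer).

-9093/16384

Prefix values for RED BLUE RED BLUE BLUE BLUE RED RED RED BLUE BLUE BLUE BLUE RED BLUE via {L|R} + simplicity:
step 1: add RED to get R; options L={ ∅ } R={ 0 } -> -1
step 2: add BLUE to get RB; options L={ -1 } R={ 0 } -> -1/2
step 3: add RED to get RBR; options L={ -1 } R={ -1/2 0 } -> -3/4
step 4: add BLUE to get RBRB; options L={ -1 -3/4 } R={ -1/2 0 } -> -5/8
step 5: add BLUE to get RBRBB; options L={ -1 -3/4 -5/8 } R={ -1/2 0 } -> -9/16
step 6: add BLUE to get RBRBBB; options L={ -1 -3/4 -5/8 -9/16 } R={ -1/2 0 } -> -17/32
step 7: add RED to get RBRBBBR; options L={ -1 -3/4 -5/8 -9/16 } R={ -17/32 -1/2 0 } -> -35/64
step 8: add RED to get RBRBBBRR; options L={ -1 -3/4 -5/8 -9/16 } R={ -35/64 -17/32 -1/2 0 } -> -71/128
step 9: add RED to get RBRBBBRRR; options L={ -1 -3/4 -5/8 -9/16 } R={ -71/128 -35/64 -17/32 -1/2 0 } -> -143/256
step 10: add BLUE to get RBRBBBRRRB; options L={ -1 -3/4 -5/8 -9/16 -143/256 } R={ -71/128 -35/64 -17/32 -1/2 0 } -> -285/512
step 11: add BLUE to get RBRBBBRRRBB; options L={ -1 -3/4 -5/8 -9/16 -143/256 -285/512 } R={ -71/128 -35/64 -17/32 -1/2 0 } -> -569/1024
step 12: add BLUE to get RBRBBBRRRBBB; options L={ -1 -3/4 -5/8 -9/16 -143/256 -285/512 -569/1024 } R={ -71/128 -35/64 -17/32 -1/2 0 } -> -1137/2048
step 13: add BLUE to get RBRBBBRRRBBBB; options L={ -1 -3/4 -5/8 -9/16 -143/256 -285/512 -569/1024 -1137/2048 } R={ -71/128 -35/64 -17/32 -1/2 0 } -> -2273/4096
step 14: add RED to get RBRBBBRRRBBBBR; options L={ -1 -3/4 -5/8 -9/16 -143/256 -285/512 -569/1024 -1137/2048 } R={ -2273/4096 -71/128 -35/64 -17/32 -1/2 0 } -> -4547/8192
step 15: add BLUE to get RBRBBBRRRBBBBRB; options L={ -1 -3/4 -5/8 -9/16 -143/256 -285/512 -569/1024 -1137/2048 -4547/8192 } R={ -2273/4096 -71/128 -35/64 -17/32 -1/2 0 } -> -9093/16384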